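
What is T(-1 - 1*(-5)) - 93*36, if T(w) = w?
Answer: -3344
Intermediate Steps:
T(-1 - 1*(-5)) - 93*36 = (-1 - 1*(-5)) - 93*36 = (-1 + 5) - 3348 = 4 - 3348 = -3344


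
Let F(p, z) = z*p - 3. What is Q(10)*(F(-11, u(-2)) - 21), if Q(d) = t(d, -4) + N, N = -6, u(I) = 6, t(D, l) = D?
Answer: -360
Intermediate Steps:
F(p, z) = -3 + p*z (F(p, z) = p*z - 3 = -3 + p*z)
Q(d) = -6 + d (Q(d) = d - 6 = -6 + d)
Q(10)*(F(-11, u(-2)) - 21) = (-6 + 10)*((-3 - 11*6) - 21) = 4*((-3 - 66) - 21) = 4*(-69 - 21) = 4*(-90) = -360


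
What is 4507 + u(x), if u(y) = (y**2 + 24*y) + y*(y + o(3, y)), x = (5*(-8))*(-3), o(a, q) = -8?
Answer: 35227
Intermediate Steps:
x = 120 (x = -40*(-3) = 120)
u(y) = y**2 + 24*y + y*(-8 + y) (u(y) = (y**2 + 24*y) + y*(y - 8) = (y**2 + 24*y) + y*(-8 + y) = y**2 + 24*y + y*(-8 + y))
4507 + u(x) = 4507 + 2*120*(8 + 120) = 4507 + 2*120*128 = 4507 + 30720 = 35227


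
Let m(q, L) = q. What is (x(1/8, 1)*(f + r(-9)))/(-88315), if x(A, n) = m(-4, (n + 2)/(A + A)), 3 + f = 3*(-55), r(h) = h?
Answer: -708/88315 ≈ -0.0080168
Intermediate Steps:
f = -168 (f = -3 + 3*(-55) = -3 - 165 = -168)
x(A, n) = -4
(x(1/8, 1)*(f + r(-9)))/(-88315) = -4*(-168 - 9)/(-88315) = -4*(-177)*(-1/88315) = 708*(-1/88315) = -708/88315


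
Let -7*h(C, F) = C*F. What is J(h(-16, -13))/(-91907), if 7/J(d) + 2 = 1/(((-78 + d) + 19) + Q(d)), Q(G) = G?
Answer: 5803/153025155 ≈ 3.7922e-5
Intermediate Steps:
h(C, F) = -C*F/7
J(d) = 7/(-2 + 1/(-59 + 2*d)) (J(d) = 7/(-2 + 1/(((-78 + d) + 19) + d)) = 7/(-2 + 1/((-59 + d) + d)) = 7/(-2 + 1/(-59 + 2*d)))
J(h(-16, -13))/(-91907) = (7*(59 - (-2)*(-16)*(-13)/7)/(-119 + 4*(-⅐*(-16)*(-13))))/(-91907) = (7*(59 - 2*(-208/7))/(-119 + 4*(-208/7)))*(-1/91907) = (7*(59 + 416/7)/(-119 - 832/7))*(-1/91907) = (7*(829/7)/(-1665/7))*(-1/91907) = (7*(-7/1665)*(829/7))*(-1/91907) = -5803/1665*(-1/91907) = 5803/153025155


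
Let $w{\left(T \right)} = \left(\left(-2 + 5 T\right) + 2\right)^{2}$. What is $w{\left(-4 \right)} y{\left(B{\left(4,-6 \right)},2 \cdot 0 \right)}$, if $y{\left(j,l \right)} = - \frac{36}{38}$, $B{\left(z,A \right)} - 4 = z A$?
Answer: $- \frac{7200}{19} \approx -378.95$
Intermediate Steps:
$B{\left(z,A \right)} = 4 + A z$ ($B{\left(z,A \right)} = 4 + z A = 4 + A z$)
$y{\left(j,l \right)} = - \frac{18}{19}$ ($y{\left(j,l \right)} = \left(-36\right) \frac{1}{38} = - \frac{18}{19}$)
$w{\left(T \right)} = 25 T^{2}$ ($w{\left(T \right)} = \left(5 T\right)^{2} = 25 T^{2}$)
$w{\left(-4 \right)} y{\left(B{\left(4,-6 \right)},2 \cdot 0 \right)} = 25 \left(-4\right)^{2} \left(- \frac{18}{19}\right) = 25 \cdot 16 \left(- \frac{18}{19}\right) = 400 \left(- \frac{18}{19}\right) = - \frac{7200}{19}$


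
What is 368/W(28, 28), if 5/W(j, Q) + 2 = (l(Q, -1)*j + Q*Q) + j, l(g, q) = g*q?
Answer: 9568/5 ≈ 1913.6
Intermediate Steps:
W(j, Q) = 5/(-2 + j + Q² - Q*j) (W(j, Q) = 5/(-2 + (((Q*(-1))*j + Q*Q) + j)) = 5/(-2 + (((-Q)*j + Q²) + j)) = 5/(-2 + ((-Q*j + Q²) + j)) = 5/(-2 + ((Q² - Q*j) + j)) = 5/(-2 + (j + Q² - Q*j)) = 5/(-2 + j + Q² - Q*j))
368/W(28, 28) = 368/((5/(-2 + 28 + 28² - 1*28*28))) = 368/((5/(-2 + 28 + 784 - 784))) = 368/((5/26)) = 368/((5*(1/26))) = 368/(5/26) = 368*(26/5) = 9568/5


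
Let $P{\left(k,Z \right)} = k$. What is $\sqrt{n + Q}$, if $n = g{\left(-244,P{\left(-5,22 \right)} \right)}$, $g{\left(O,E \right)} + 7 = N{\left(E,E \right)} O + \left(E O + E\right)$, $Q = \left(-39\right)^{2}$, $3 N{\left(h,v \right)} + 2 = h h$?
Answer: $\frac{5 \sqrt{309}}{3} \approx 29.297$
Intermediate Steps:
$N{\left(h,v \right)} = - \frac{2}{3} + \frac{h^{2}}{3}$ ($N{\left(h,v \right)} = - \frac{2}{3} + \frac{h h}{3} = - \frac{2}{3} + \frac{h^{2}}{3}$)
$Q = 1521$
$g{\left(O,E \right)} = -7 + E + E O + O \left(- \frac{2}{3} + \frac{E^{2}}{3}\right)$ ($g{\left(O,E \right)} = -7 + \left(\left(- \frac{2}{3} + \frac{E^{2}}{3}\right) O + \left(E O + E\right)\right) = -7 + \left(O \left(- \frac{2}{3} + \frac{E^{2}}{3}\right) + \left(E + E O\right)\right) = -7 + \left(E + E O + O \left(- \frac{2}{3} + \frac{E^{2}}{3}\right)\right) = -7 + E + E O + O \left(- \frac{2}{3} + \frac{E^{2}}{3}\right)$)
$n = - \frac{1988}{3}$ ($n = -7 - 5 - -1220 + \frac{1}{3} \left(-244\right) \left(-2 + \left(-5\right)^{2}\right) = -7 - 5 + 1220 + \frac{1}{3} \left(-244\right) \left(-2 + 25\right) = -7 - 5 + 1220 + \frac{1}{3} \left(-244\right) 23 = -7 - 5 + 1220 - \frac{5612}{3} = - \frac{1988}{3} \approx -662.67$)
$\sqrt{n + Q} = \sqrt{- \frac{1988}{3} + 1521} = \sqrt{\frac{2575}{3}} = \frac{5 \sqrt{309}}{3}$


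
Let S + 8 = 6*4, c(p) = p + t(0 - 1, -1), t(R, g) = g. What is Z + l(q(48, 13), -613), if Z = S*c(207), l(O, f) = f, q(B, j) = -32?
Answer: 2683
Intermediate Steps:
c(p) = -1 + p (c(p) = p - 1 = -1 + p)
S = 16 (S = -8 + 6*4 = -8 + 24 = 16)
Z = 3296 (Z = 16*(-1 + 207) = 16*206 = 3296)
Z + l(q(48, 13), -613) = 3296 - 613 = 2683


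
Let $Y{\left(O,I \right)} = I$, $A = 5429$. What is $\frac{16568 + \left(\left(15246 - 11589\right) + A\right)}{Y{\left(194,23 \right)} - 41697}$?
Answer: $- \frac{12827}{20837} \approx -0.61559$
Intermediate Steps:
$\frac{16568 + \left(\left(15246 - 11589\right) + A\right)}{Y{\left(194,23 \right)} - 41697} = \frac{16568 + \left(\left(15246 - 11589\right) + 5429\right)}{23 - 41697} = \frac{16568 + \left(3657 + 5429\right)}{-41674} = \left(16568 + 9086\right) \left(- \frac{1}{41674}\right) = 25654 \left(- \frac{1}{41674}\right) = - \frac{12827}{20837}$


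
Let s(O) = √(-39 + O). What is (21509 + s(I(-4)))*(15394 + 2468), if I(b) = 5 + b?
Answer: 384193758 + 17862*I*√38 ≈ 3.8419e+8 + 1.1011e+5*I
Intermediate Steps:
(21509 + s(I(-4)))*(15394 + 2468) = (21509 + √(-39 + (5 - 4)))*(15394 + 2468) = (21509 + √(-39 + 1))*17862 = (21509 + √(-38))*17862 = (21509 + I*√38)*17862 = 384193758 + 17862*I*√38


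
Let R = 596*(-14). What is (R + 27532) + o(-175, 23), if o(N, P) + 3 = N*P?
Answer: 15160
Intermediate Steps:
o(N, P) = -3 + N*P
R = -8344
(R + 27532) + o(-175, 23) = (-8344 + 27532) + (-3 - 175*23) = 19188 + (-3 - 4025) = 19188 - 4028 = 15160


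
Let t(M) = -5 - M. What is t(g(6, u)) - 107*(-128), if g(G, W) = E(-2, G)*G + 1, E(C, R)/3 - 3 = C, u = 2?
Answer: 13672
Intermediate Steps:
E(C, R) = 9 + 3*C
g(G, W) = 1 + 3*G (g(G, W) = (9 + 3*(-2))*G + 1 = (9 - 6)*G + 1 = 3*G + 1 = 1 + 3*G)
t(g(6, u)) - 107*(-128) = (-5 - (1 + 3*6)) - 107*(-128) = (-5 - (1 + 18)) + 13696 = (-5 - 1*19) + 13696 = (-5 - 19) + 13696 = -24 + 13696 = 13672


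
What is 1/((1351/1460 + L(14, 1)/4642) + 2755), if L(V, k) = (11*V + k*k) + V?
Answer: 3388660/9339017341 ≈ 0.00036285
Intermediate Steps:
L(V, k) = k**2 + 12*V (L(V, k) = (11*V + k**2) + V = (k**2 + 11*V) + V = k**2 + 12*V)
1/((1351/1460 + L(14, 1)/4642) + 2755) = 1/((1351/1460 + (1**2 + 12*14)/4642) + 2755) = 1/((1351*(1/1460) + (1 + 168)*(1/4642)) + 2755) = 1/((1351/1460 + 169*(1/4642)) + 2755) = 1/((1351/1460 + 169/4642) + 2755) = 1/(3259041/3388660 + 2755) = 1/(9339017341/3388660) = 3388660/9339017341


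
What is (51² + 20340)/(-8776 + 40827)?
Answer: 22941/32051 ≈ 0.71576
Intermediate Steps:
(51² + 20340)/(-8776 + 40827) = (2601 + 20340)/32051 = 22941*(1/32051) = 22941/32051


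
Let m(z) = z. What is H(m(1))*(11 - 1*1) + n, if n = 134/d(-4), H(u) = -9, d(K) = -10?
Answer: -517/5 ≈ -103.40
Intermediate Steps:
n = -67/5 (n = 134/(-10) = 134*(-1/10) = -67/5 ≈ -13.400)
H(m(1))*(11 - 1*1) + n = -9*(11 - 1*1) - 67/5 = -9*(11 - 1) - 67/5 = -9*10 - 67/5 = -90 - 67/5 = -517/5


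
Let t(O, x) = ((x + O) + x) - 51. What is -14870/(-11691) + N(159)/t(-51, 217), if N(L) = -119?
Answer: 3545611/3881412 ≈ 0.91348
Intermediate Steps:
t(O, x) = -51 + O + 2*x (t(O, x) = ((O + x) + x) - 51 = (O + 2*x) - 51 = -51 + O + 2*x)
-14870/(-11691) + N(159)/t(-51, 217) = -14870/(-11691) - 119/(-51 - 51 + 2*217) = -14870*(-1/11691) - 119/(-51 - 51 + 434) = 14870/11691 - 119/332 = 3545611/3881412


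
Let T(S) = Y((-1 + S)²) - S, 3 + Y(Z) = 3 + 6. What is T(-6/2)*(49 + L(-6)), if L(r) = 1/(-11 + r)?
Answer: 7488/17 ≈ 440.47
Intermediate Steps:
Y(Z) = 6 (Y(Z) = -3 + (3 + 6) = -3 + 9 = 6)
T(S) = 6 - S
T(-6/2)*(49 + L(-6)) = (6 - (-6)/2)*(49 + 1/(-11 - 6)) = (6 - (-6)/2)*(49 + 1/(-17)) = (6 - 1*(-3))*(49 - 1/17) = (6 + 3)*(832/17) = 9*(832/17) = 7488/17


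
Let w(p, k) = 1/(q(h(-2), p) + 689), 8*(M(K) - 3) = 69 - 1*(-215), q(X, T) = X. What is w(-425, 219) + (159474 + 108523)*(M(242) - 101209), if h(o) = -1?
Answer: -18654012656087/688 ≈ -2.7113e+10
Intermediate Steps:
M(K) = 77/2 (M(K) = 3 + (69 - 1*(-215))/8 = 3 + (69 + 215)/8 = 3 + (1/8)*284 = 3 + 71/2 = 77/2)
w(p, k) = 1/688 (w(p, k) = 1/(-1 + 689) = 1/688)
w(-425, 219) + (159474 + 108523)*(M(242) - 101209) = 1/688 + (159474 + 108523)*(77/2 - 101209) = 1/688 + 267997*(-202341/2) = 1/688 - 54226780977/2 = -18654012656087/688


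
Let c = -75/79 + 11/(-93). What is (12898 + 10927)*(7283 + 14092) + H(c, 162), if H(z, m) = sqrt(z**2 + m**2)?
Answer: 509259375 + 2*sqrt(354167723533)/7347 ≈ 5.0926e+8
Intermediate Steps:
c = -7844/7347 (c = -75*1/79 + 11*(-1/93) = -75/79 - 11/93 = -7844/7347 ≈ -1.0676)
H(z, m) = sqrt(m**2 + z**2)
(12898 + 10927)*(7283 + 14092) + H(c, 162) = (12898 + 10927)*(7283 + 14092) + sqrt(162**2 + (-7844/7347)**2) = 23825*21375 + sqrt(26244 + 61528336/53978409) = 509259375 + sqrt(1416670894132/53978409) = 509259375 + 2*sqrt(354167723533)/7347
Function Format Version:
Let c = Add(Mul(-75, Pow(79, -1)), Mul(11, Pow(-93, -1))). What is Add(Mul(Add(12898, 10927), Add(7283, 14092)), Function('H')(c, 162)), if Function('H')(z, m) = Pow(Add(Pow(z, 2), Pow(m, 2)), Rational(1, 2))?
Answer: Add(509259375, Mul(Rational(2, 7347), Pow(354167723533, Rational(1, 2)))) ≈ 5.0926e+8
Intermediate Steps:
c = Rational(-7844, 7347) (c = Add(Mul(-75, Rational(1, 79)), Mul(11, Rational(-1, 93))) = Add(Rational(-75, 79), Rational(-11, 93)) = Rational(-7844, 7347) ≈ -1.0676)
Function('H')(z, m) = Pow(Add(Pow(m, 2), Pow(z, 2)), Rational(1, 2))
Add(Mul(Add(12898, 10927), Add(7283, 14092)), Function('H')(c, 162)) = Add(Mul(Add(12898, 10927), Add(7283, 14092)), Pow(Add(Pow(162, 2), Pow(Rational(-7844, 7347), 2)), Rational(1, 2))) = Add(Mul(23825, 21375), Pow(Add(26244, Rational(61528336, 53978409)), Rational(1, 2))) = Add(509259375, Pow(Rational(1416670894132, 53978409), Rational(1, 2))) = Add(509259375, Mul(Rational(2, 7347), Pow(354167723533, Rational(1, 2))))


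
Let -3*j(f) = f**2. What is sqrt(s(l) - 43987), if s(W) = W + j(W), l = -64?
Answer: I*sqrt(408747)/3 ≈ 213.11*I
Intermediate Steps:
j(f) = -f**2/3
s(W) = W - W**2/3
sqrt(s(l) - 43987) = sqrt((1/3)*(-64)*(3 - 1*(-64)) - 43987) = sqrt((1/3)*(-64)*(3 + 64) - 43987) = sqrt((1/3)*(-64)*67 - 43987) = sqrt(-4288/3 - 43987) = sqrt(-136249/3) = I*sqrt(408747)/3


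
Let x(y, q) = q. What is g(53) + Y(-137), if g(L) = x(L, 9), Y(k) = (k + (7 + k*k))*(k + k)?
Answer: -5107077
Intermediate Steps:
Y(k) = 2*k*(7 + k + k**2) (Y(k) = (k + (7 + k**2))*(2*k) = (7 + k + k**2)*(2*k) = 2*k*(7 + k + k**2))
g(L) = 9
g(53) + Y(-137) = 9 + 2*(-137)*(7 - 137 + (-137)**2) = 9 + 2*(-137)*(7 - 137 + 18769) = 9 + 2*(-137)*18639 = 9 - 5107086 = -5107077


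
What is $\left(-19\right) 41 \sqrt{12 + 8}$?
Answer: $- 1558 \sqrt{5} \approx -3483.8$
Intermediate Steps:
$\left(-19\right) 41 \sqrt{12 + 8} = - 779 \sqrt{20} = - 779 \cdot 2 \sqrt{5} = - 1558 \sqrt{5}$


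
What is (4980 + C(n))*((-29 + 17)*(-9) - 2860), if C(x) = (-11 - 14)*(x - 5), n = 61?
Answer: -9852160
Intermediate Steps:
C(x) = 125 - 25*x (C(x) = -25*(-5 + x) = 125 - 25*x)
(4980 + C(n))*((-29 + 17)*(-9) - 2860) = (4980 + (125 - 25*61))*((-29 + 17)*(-9) - 2860) = (4980 + (125 - 1525))*(-12*(-9) - 2860) = (4980 - 1400)*(108 - 2860) = 3580*(-2752) = -9852160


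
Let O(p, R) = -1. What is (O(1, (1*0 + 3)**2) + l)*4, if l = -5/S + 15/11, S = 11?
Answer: -4/11 ≈ -0.36364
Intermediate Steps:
l = 10/11 (l = -5/11 + 15/11 = 10/11 ≈ 0.90909)
(O(1, (1*0 + 3)**2) + l)*4 = (-1 + 10/11)*4 = -1/11*4 = -4/11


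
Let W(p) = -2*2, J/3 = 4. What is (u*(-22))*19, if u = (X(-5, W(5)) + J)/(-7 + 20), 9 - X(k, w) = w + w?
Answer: -12122/13 ≈ -932.46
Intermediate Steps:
J = 12 (J = 3*4 = 12)
W(p) = -4
X(k, w) = 9 - 2*w (X(k, w) = 9 - (w + w) = 9 - 2*w)
u = 29/13 (u = ((9 - 2*(-4)) + 12)/(-7 + 20) = ((9 + 8) + 12)/13 = (17 + 12)*(1/13) = 29*(1/13) = 29/13 ≈ 2.2308)
(u*(-22))*19 = ((29/13)*(-22))*19 = -638/13*19 = -12122/13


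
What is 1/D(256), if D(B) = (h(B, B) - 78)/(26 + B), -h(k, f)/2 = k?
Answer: -141/295 ≈ -0.47797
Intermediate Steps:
h(k, f) = -2*k
D(B) = (-78 - 2*B)/(26 + B) (D(B) = (-2*B - 78)/(26 + B) = (-78 - 2*B)/(26 + B))
1/D(256) = 1/(2*(-39 - 1*256)/(26 + 256)) = 1/(2*(-39 - 256)/282) = 1/(2*(1/282)*(-295)) = 1/(-295/141) = -141/295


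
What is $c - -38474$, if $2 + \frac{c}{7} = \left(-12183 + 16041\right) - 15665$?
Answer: $-44189$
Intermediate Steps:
$c = -82663$ ($c = -14 + 7 \left(\left(-12183 + 16041\right) - 15665\right) = -14 + 7 \left(3858 - 15665\right) = -14 + 7 \left(-11807\right) = -14 - 82649 = -82663$)
$c - -38474 = -82663 - -38474 = -82663 + 38474 = -44189$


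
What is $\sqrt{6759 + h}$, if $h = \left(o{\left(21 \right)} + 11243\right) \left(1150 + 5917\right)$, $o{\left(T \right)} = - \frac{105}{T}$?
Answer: $\sqrt{79425705} \approx 8912.1$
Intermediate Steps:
$h = 79418946$ ($h = \left(- \frac{105}{21} + 11243\right) \left(1150 + 5917\right) = \left(\left(-105\right) \frac{1}{21} + 11243\right) 7067 = \left(-5 + 11243\right) 7067 = 11238 \cdot 7067 = 79418946$)
$\sqrt{6759 + h} = \sqrt{6759 + 79418946} = \sqrt{79425705}$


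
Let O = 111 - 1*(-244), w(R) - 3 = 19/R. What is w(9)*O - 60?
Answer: 15790/9 ≈ 1754.4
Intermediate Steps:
w(R) = 3 + 19/R
O = 355 (O = 111 + 244 = 355)
w(9)*O - 60 = (3 + 19/9)*355 - 60 = (46/9)*355 - 60 = 16330/9 - 60 = 15790/9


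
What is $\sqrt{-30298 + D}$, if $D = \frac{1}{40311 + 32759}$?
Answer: $\frac{i \sqrt{161767835947130}}{73070} \approx 174.06 i$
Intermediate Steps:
$D = \frac{1}{73070} \approx 1.3686 \cdot 10^{-5}$
$\sqrt{-30298 + D} = \sqrt{-30298 + \frac{1}{73070}} = \sqrt{- \frac{2213874859}{73070}} = \frac{i \sqrt{161767835947130}}{73070}$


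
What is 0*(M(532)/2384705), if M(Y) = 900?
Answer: 0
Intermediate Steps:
0*(M(532)/2384705) = 0*(900/2384705) = 0*(900*(1/2384705)) = 0*(180/476941) = 0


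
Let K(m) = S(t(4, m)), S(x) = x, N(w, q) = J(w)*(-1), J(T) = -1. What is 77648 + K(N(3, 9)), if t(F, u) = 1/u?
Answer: 77649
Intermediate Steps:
N(w, q) = 1 (N(w, q) = -1*(-1) = 1)
K(m) = 1/m
77648 + K(N(3, 9)) = 77648 + 1/1 = 77648 + 1 = 77649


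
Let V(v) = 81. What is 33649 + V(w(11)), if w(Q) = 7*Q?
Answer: 33730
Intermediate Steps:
33649 + V(w(11)) = 33649 + 81 = 33730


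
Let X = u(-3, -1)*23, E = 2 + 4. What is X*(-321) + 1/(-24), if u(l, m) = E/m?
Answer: 1063151/24 ≈ 44298.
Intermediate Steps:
E = 6
u(l, m) = 6/m
X = -138 (X = (6/(-1))*23 = (6*(-1))*23 = -6*23 = -138)
X*(-321) + 1/(-24) = -138*(-321) + 1/(-24) = 44298 - 1/24 = 1063151/24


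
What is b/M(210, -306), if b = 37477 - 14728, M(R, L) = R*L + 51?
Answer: -7583/21403 ≈ -0.35430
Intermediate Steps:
M(R, L) = 51 + L*R (M(R, L) = L*R + 51 = 51 + L*R)
b = 22749
b/M(210, -306) = 22749/(51 - 306*210) = 22749/(51 - 64260) = 22749/(-64209) = 22749*(-1/64209) = -7583/21403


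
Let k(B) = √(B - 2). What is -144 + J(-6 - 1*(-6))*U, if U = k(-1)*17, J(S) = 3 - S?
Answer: -144 + 51*I*√3 ≈ -144.0 + 88.335*I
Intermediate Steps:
k(B) = √(-2 + B)
U = 17*I*√3 (U = √(-2 - 1)*17 = √(-3)*17 = (I*√3)*17 = 17*I*√3 ≈ 29.445*I)
-144 + J(-6 - 1*(-6))*U = -144 + (3 - (-6 - 1*(-6)))*(17*I*√3) = -144 + (3 - (-6 + 6))*(17*I*√3) = -144 + (3 - 1*0)*(17*I*√3) = -144 + (3 + 0)*(17*I*√3) = -144 + 3*(17*I*√3) = -144 + 51*I*√3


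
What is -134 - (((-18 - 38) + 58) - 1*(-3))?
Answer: -139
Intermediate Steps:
-134 - (((-18 - 38) + 58) - 1*(-3)) = -134 - ((-56 + 58) + 3) = -134 - (2 + 3) = -134 - 1*5 = -134 - 5 = -139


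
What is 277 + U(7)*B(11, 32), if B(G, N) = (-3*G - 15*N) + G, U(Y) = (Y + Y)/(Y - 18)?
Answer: 10075/11 ≈ 915.91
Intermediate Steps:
U(Y) = 2*Y/(-18 + Y) (U(Y) = (2*Y)/(-18 + Y) = 2*Y/(-18 + Y))
B(G, N) = -15*N - 2*G (B(G, N) = (-15*N - 3*G) + G = -15*N - 2*G)
277 + U(7)*B(11, 32) = 277 + (2*7/(-18 + 7))*(-15*32 - 2*11) = 277 + (2*7/(-11))*(-480 - 22) = 277 + (2*7*(-1/11))*(-502) = 277 - 14/11*(-502) = 277 + 7028/11 = 10075/11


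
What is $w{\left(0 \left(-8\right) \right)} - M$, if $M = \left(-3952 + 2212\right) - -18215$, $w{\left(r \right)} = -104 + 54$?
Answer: $-16525$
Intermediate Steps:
$w{\left(r \right)} = -50$
$M = 16475$ ($M = -1740 + 18215 = 16475$)
$w{\left(0 \left(-8\right) \right)} - M = -50 - 16475 = -16525$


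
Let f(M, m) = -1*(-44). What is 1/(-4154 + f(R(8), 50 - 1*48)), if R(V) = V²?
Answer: -1/4110 ≈ -0.00024331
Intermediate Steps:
f(M, m) = 44
1/(-4154 + f(R(8), 50 - 1*48)) = 1/(-4154 + 44) = 1/(-4110) = -1/4110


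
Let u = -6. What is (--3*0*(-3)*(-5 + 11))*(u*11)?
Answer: 0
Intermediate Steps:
(--3*0*(-3)*(-5 + 11))*(u*11) = (--3*0*(-3)*(-5 + 11))*(-6*11) = -0*(-3)*6*(-66) = -0*6*(-66) = -1*0*(-66) = 0*(-66) = 0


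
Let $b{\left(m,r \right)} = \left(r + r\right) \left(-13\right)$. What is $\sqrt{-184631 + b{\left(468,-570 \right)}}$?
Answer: $i \sqrt{169811} \approx 412.08 i$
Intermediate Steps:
$b{\left(m,r \right)} = - 26 r$ ($b{\left(m,r \right)} = 2 r \left(-13\right) = - 26 r$)
$\sqrt{-184631 + b{\left(468,-570 \right)}} = \sqrt{-184631 - -14820} = \sqrt{-184631 + 14820} = \sqrt{-169811} = i \sqrt{169811}$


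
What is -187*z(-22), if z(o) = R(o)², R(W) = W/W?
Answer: -187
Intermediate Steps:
R(W) = 1
z(o) = 1 (z(o) = 1² = 1)
-187*z(-22) = -187*1 = -187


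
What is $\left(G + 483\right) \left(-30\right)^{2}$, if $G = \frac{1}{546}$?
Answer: $\frac{39557850}{91} \approx 4.347 \cdot 10^{5}$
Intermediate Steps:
$G = \frac{1}{546} \approx 0.0018315$
$\left(G + 483\right) \left(-30\right)^{2} = \left(\frac{1}{546} + 483\right) \left(-30\right)^{2} = \frac{263719}{546} \cdot 900 = \frac{39557850}{91}$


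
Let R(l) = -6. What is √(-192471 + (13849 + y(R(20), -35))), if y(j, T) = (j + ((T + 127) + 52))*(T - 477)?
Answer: I*√249278 ≈ 499.28*I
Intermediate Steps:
y(j, T) = (-477 + T)*(179 + T + j) (y(j, T) = (j + ((127 + T) + 52))*(-477 + T) = (j + (179 + T))*(-477 + T) = (179 + T + j)*(-477 + T) = (-477 + T)*(179 + T + j))
√(-192471 + (13849 + y(R(20), -35))) = √(-192471 + (13849 + (-85383 + (-35)² - 477*(-6) - 298*(-35) - 35*(-6)))) = √(-192471 + (13849 + (-85383 + 1225 + 2862 + 10430 + 210))) = √(-192471 + (13849 - 70656)) = √(-192471 - 56807) = √(-249278) = I*√249278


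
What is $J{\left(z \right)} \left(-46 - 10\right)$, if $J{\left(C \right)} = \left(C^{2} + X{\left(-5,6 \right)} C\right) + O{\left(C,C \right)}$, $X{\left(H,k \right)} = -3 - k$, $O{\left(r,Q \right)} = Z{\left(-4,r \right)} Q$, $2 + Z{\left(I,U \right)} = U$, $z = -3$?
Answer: $-2856$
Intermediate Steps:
$Z{\left(I,U \right)} = -2 + U$
$O{\left(r,Q \right)} = Q \left(-2 + r\right)$ ($O{\left(r,Q \right)} = \left(-2 + r\right) Q = Q \left(-2 + r\right)$)
$J{\left(C \right)} = C^{2} - 9 C + C \left(-2 + C\right)$ ($J{\left(C \right)} = \left(C^{2} + \left(-3 - 6\right) C\right) + C \left(-2 + C\right) = \left(C^{2} - 9 C\right) + C \left(-2 + C\right) = C^{2} - 9 C + C \left(-2 + C\right)$)
$J{\left(z \right)} \left(-46 - 10\right) = - 3 \left(-11 + 2 \left(-3\right)\right) \left(-46 - 10\right) = - 3 \left(-11 - 6\right) \left(-56\right) = \left(-3\right) \left(-17\right) \left(-56\right) = 51 \left(-56\right) = -2856$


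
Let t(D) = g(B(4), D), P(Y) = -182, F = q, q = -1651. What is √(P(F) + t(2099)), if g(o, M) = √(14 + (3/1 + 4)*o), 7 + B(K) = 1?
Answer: √(-182 + 2*I*√7) ≈ 0.1961 + 13.492*I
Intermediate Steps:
B(K) = -6 (B(K) = -7 + 1 = -6)
F = -1651
g(o, M) = √(14 + 7*o) (g(o, M) = √(14 + (3*1 + 4)*o) = √(14 + (3 + 4)*o) = √(14 + 7*o))
t(D) = 2*I*√7 (t(D) = √(14 + 7*(-6)) = √(14 - 42) = √(-28) = 2*I*√7)
√(P(F) + t(2099)) = √(-182 + 2*I*√7)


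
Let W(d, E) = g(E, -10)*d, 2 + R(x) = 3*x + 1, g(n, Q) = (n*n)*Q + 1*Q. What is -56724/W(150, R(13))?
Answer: 4727/180625 ≈ 0.026170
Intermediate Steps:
g(n, Q) = Q + Q*n² (g(n, Q) = n²*Q + Q = Q*n² + Q = Q + Q*n²)
R(x) = -1 + 3*x (R(x) = -2 + (3*x + 1) = -2 + (1 + 3*x) = -1 + 3*x)
W(d, E) = d*(-10 - 10*E²) (W(d, E) = (-10*(1 + E²))*d = (-10 - 10*E²)*d = d*(-10 - 10*E²))
-56724/W(150, R(13)) = -56724*1/(1500*(-1 - (-1 + 3*13)²)) = -56724*1/(1500*(-1 - (-1 + 39)²)) = -56724*1/(1500*(-1 - 1*38²)) = -56724*1/(1500*(-1 - 1*1444)) = -56724*1/(1500*(-1 - 1444)) = -56724/(10*150*(-1445)) = -56724/(-2167500) = -56724*(-1/2167500) = 4727/180625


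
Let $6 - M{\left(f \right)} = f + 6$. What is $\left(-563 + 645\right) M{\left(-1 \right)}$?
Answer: $82$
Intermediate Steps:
$M{\left(f \right)} = - f$ ($M{\left(f \right)} = 6 - \left(f + 6\right) = 6 - \left(6 + f\right) = - f$)
$\left(-563 + 645\right) M{\left(-1 \right)} = \left(-563 + 645\right) \left(\left(-1\right) \left(-1\right)\right) = 82 \cdot 1 = 82$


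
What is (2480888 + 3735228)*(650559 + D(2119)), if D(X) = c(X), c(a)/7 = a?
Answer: 4136153857472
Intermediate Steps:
c(a) = 7*a
D(X) = 7*X
(2480888 + 3735228)*(650559 + D(2119)) = (2480888 + 3735228)*(650559 + 7*2119) = 6216116*(650559 + 14833) = 6216116*665392 = 4136153857472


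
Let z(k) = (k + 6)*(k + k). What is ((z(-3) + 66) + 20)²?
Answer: 4624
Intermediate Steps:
z(k) = 2*k*(6 + k) (z(k) = (6 + k)*(2*k) = 2*k*(6 + k))
((z(-3) + 66) + 20)² = ((2*(-3)*(6 - 3) + 66) + 20)² = ((2*(-3)*3 + 66) + 20)² = ((-18 + 66) + 20)² = (48 + 20)² = 68² = 4624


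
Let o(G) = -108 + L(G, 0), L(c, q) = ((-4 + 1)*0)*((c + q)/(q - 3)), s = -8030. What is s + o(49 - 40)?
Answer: -8138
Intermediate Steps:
L(c, q) = 0 (L(c, q) = (-3*0)*((c + q)/(-3 + q)) = 0*((c + q)/(-3 + q)) = 0)
o(G) = -108 (o(G) = -108 + 0 = -108)
s + o(49 - 40) = -8030 - 108 = -8138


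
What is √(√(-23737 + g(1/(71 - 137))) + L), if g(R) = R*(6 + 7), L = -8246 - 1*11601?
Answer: √(-86453532 + 66*I*√103399230)/66 ≈ 0.54681 + 140.88*I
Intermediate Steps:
L = -19847 (L = -8246 - 11601 = -19847)
g(R) = 13*R (g(R) = R*13 = 13*R)
√(√(-23737 + g(1/(71 - 137))) + L) = √(√(-23737 + 13/(71 - 137)) - 19847) = √(√(-23737 + 13/(-66)) - 19847) = √(√(-23737 + 13*(-1/66)) - 19847) = √(√(-23737 - 13/66) - 19847) = √(√(-1566655/66) - 19847) = √(I*√103399230/66 - 19847) = √(-19847 + I*√103399230/66)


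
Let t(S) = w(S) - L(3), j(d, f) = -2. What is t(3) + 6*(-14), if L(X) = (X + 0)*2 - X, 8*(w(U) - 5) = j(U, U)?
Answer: -329/4 ≈ -82.250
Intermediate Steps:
w(U) = 19/4 (w(U) = 5 + (1/8)*(-2) = 5 - 1/4 = 19/4)
L(X) = X (L(X) = X*2 - X = 2*X - X = X)
t(S) = 7/4 (t(S) = 19/4 - 1*3 = 19/4 - 3 = 7/4)
t(3) + 6*(-14) = 7/4 + 6*(-14) = 7/4 - 84 = -329/4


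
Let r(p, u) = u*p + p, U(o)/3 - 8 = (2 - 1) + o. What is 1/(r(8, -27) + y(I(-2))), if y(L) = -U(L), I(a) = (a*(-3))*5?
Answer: -1/325 ≈ -0.0030769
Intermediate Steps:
U(o) = 27 + 3*o (U(o) = 24 + 3*((2 - 1) + o) = 24 + 3*(1 + o) = 24 + (3 + 3*o) = 27 + 3*o)
r(p, u) = p + p*u (r(p, u) = p*u + p = p + p*u)
I(a) = -15*a (I(a) = -3*a*5 = -15*a)
y(L) = -27 - 3*L (y(L) = -(27 + 3*L) = -27 - 3*L)
1/(r(8, -27) + y(I(-2))) = 1/(8*(1 - 27) + (-27 - (-45)*(-2))) = 1/(8*(-26) + (-27 - 3*30)) = 1/(-208 + (-27 - 90)) = 1/(-208 - 117) = 1/(-325) = -1/325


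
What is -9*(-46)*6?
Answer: 2484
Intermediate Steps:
-9*(-46)*6 = 414*6 = 2484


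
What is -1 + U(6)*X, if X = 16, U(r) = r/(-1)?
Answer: -97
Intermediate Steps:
U(r) = -r (U(r) = r*(-1) = -r)
-1 + U(6)*X = -1 - 1*6*16 = -1 - 6*16 = -1 - 96 = -97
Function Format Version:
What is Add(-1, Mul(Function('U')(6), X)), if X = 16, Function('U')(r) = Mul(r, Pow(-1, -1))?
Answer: -97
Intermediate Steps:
Function('U')(r) = Mul(-1, r) (Function('U')(r) = Mul(r, -1) = Mul(-1, r))
Add(-1, Mul(Function('U')(6), X)) = Add(-1, Mul(Mul(-1, 6), 16)) = Add(-1, Mul(-6, 16)) = Add(-1, -96) = -97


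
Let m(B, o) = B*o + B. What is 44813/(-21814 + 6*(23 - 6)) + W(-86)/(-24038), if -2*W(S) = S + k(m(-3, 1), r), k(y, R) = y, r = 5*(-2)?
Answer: -539106823/260956528 ≈ -2.0659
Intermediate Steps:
m(B, o) = B + B*o
r = -10
W(S) = 3 - S/2 (W(S) = -(S - 3*(1 + 1))/2 = -(S - 3*2)/2 = -(S - 6)/2 = -(-6 + S)/2 = 3 - S/2)
44813/(-21814 + 6*(23 - 6)) + W(-86)/(-24038) = 44813/(-21814 + 6*(23 - 6)) + (3 - ½*(-86))/(-24038) = 44813/(-21814 + 6*17) + (3 + 43)*(-1/24038) = 44813/(-21814 + 102) + 46*(-1/24038) = 44813/(-21712) - 23/12019 = 44813*(-1/21712) - 23/12019 = -44813/21712 - 23/12019 = -539106823/260956528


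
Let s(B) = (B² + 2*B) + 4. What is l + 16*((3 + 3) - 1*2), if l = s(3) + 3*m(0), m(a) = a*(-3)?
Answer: 83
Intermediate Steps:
s(B) = 4 + B² + 2*B
m(a) = -3*a
l = 19 (l = (4 + 3² + 2*3) + 3*(-3*0) = (4 + 9 + 6) + 3*0 = 19 + 0 = 19)
l + 16*((3 + 3) - 1*2) = 19 + 16*((3 + 3) - 1*2) = 19 + 16*(6 - 2) = 19 + 16*4 = 19 + 64 = 83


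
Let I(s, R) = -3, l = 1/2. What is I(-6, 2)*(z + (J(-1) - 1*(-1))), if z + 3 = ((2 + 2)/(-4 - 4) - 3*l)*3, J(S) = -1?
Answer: 27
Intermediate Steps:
l = 1/2 ≈ 0.50000
z = -9 (z = -3 + ((2 + 2)/(-4 - 4) - 3*1/2)*3 = -3 + (4/(-8) - 3/2)*3 = -3 + (4*(-1/8) - 3/2)*3 = -3 + (-1/2 - 3/2)*3 = -3 - 2*3 = -3 - 6 = -9)
I(-6, 2)*(z + (J(-1) - 1*(-1))) = -3*(-9 + (-1 - 1*(-1))) = -3*(-9 + (-1 + 1)) = -3*(-9 + 0) = -3*(-9) = 27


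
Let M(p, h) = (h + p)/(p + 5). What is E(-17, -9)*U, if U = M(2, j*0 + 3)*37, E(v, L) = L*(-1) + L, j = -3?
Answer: 0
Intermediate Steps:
E(v, L) = 0 (E(v, L) = -L + L = 0)
M(p, h) = (h + p)/(5 + p)
U = 185/7 (U = (((-3*0 + 3) + 2)/(5 + 2))*37 = (((0 + 3) + 2)/7)*37 = ((3 + 2)/7)*37 = ((⅐)*5)*37 = (5/7)*37 = 185/7 ≈ 26.429)
E(-17, -9)*U = 0*(185/7) = 0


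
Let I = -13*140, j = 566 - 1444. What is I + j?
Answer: -2698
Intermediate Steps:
j = -878
I = -1820
I + j = -1820 - 878 = -2698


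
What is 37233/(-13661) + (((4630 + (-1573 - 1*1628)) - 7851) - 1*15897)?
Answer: -304937092/13661 ≈ -22322.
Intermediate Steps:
37233/(-13661) + (((4630 + (-1573 - 1*1628)) - 7851) - 1*15897) = 37233*(-1/13661) + (((4630 + (-1573 - 1628)) - 7851) - 15897) = -37233/13661 + (((4630 - 3201) - 7851) - 15897) = -37233/13661 + ((1429 - 7851) - 15897) = -37233/13661 + (-6422 - 15897) = -37233/13661 - 22319 = -304937092/13661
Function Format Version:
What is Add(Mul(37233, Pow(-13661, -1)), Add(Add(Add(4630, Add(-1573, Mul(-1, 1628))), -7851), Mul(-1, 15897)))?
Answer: Rational(-304937092, 13661) ≈ -22322.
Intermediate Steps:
Add(Mul(37233, Pow(-13661, -1)), Add(Add(Add(4630, Add(-1573, Mul(-1, 1628))), -7851), Mul(-1, 15897))) = Add(Mul(37233, Rational(-1, 13661)), Add(Add(Add(4630, Add(-1573, -1628)), -7851), -15897)) = Add(Rational(-37233, 13661), Add(Add(Add(4630, -3201), -7851), -15897)) = Add(Rational(-37233, 13661), Add(Add(1429, -7851), -15897)) = Add(Rational(-37233, 13661), Add(-6422, -15897)) = Add(Rational(-37233, 13661), -22319) = Rational(-304937092, 13661)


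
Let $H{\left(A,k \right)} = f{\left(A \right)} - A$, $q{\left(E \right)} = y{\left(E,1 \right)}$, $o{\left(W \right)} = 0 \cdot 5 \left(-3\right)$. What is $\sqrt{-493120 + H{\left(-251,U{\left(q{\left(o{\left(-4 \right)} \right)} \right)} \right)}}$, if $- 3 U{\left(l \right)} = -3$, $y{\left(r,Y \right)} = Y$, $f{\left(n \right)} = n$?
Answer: $8 i \sqrt{7705} \approx 702.22 i$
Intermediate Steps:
$o{\left(W \right)} = 0$ ($o{\left(W \right)} = 0 \left(-3\right) = 0$)
$q{\left(E \right)} = 1$
$U{\left(l \right)} = 1$ ($U{\left(l \right)} = \left(- \frac{1}{3}\right) \left(-3\right) = 1$)
$H{\left(A,k \right)} = 0$ ($H{\left(A,k \right)} = A - A = 0$)
$\sqrt{-493120 + H{\left(-251,U{\left(q{\left(o{\left(-4 \right)} \right)} \right)} \right)}} = \sqrt{-493120 + 0} = \sqrt{-493120} = 8 i \sqrt{7705}$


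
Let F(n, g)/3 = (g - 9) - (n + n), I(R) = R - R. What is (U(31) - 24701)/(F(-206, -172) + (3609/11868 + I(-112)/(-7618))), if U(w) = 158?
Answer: -32364036/914237 ≈ -35.400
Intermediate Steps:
I(R) = 0
F(n, g) = -27 - 6*n + 3*g (F(n, g) = 3*((g - 9) - (n + n)) = 3*((-9 + g) - 2*n) = 3*(-9 + g - 2*n) = -27 - 6*n + 3*g)
(U(31) - 24701)/(F(-206, -172) + (3609/11868 + I(-112)/(-7618))) = (158 - 24701)/((-27 - 6*(-206) + 3*(-172)) + (3609/11868 + 0/(-7618))) = -24543/((-27 + 1236 - 516) + (3609*(1/11868) + 0*(-1/7618))) = -24543/(693 + (1203/3956 + 0)) = -24543/(693 + 1203/3956) = -24543/2742711/3956 = -24543*3956/2742711 = -32364036/914237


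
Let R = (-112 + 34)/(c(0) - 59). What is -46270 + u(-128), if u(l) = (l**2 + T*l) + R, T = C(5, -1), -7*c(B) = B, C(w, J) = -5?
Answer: -1725436/59 ≈ -29245.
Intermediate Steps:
c(B) = -B/7
T = -5
R = 78/59 (R = (-112 + 34)/(-1/7*0 - 59) = -78/(0 - 59) = -78/(-59) = -78*(-1/59) = 78/59 ≈ 1.3220)
u(l) = 78/59 + l**2 - 5*l (u(l) = (l**2 - 5*l) + 78/59 = 78/59 + l**2 - 5*l)
-46270 + u(-128) = -46270 + (78/59 + (-128)**2 - 5*(-128)) = -46270 + (78/59 + 16384 + 640) = -46270 + 1004494/59 = -1725436/59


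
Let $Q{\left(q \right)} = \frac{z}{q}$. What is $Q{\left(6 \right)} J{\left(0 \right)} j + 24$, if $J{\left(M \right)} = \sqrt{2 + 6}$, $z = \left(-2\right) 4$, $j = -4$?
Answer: $24 + \frac{32 \sqrt{2}}{3} \approx 39.085$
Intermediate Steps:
$z = -8$
$J{\left(M \right)} = 2 \sqrt{2}$ ($J{\left(M \right)} = \sqrt{8} = 2 \sqrt{2}$)
$Q{\left(q \right)} = - \frac{8}{q}$
$Q{\left(6 \right)} J{\left(0 \right)} j + 24 = - \frac{8}{6} \cdot 2 \sqrt{2} \left(-4\right) + 24 = \left(-8\right) \frac{1}{6} \left(- 8 \sqrt{2}\right) + 24 = - \frac{4 \left(- 8 \sqrt{2}\right)}{3} + 24 = \frac{32 \sqrt{2}}{3} + 24 = 24 + \frac{32 \sqrt{2}}{3}$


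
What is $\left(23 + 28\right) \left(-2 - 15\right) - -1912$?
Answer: $1045$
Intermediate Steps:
$\left(23 + 28\right) \left(-2 - 15\right) - -1912 = 51 \left(-2 - 15\right) + 1912 = 51 \left(-17\right) + 1912 = -867 + 1912 = 1045$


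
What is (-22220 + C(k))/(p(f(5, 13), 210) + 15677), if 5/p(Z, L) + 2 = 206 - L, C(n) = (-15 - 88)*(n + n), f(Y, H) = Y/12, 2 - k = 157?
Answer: 58260/94057 ≈ 0.61941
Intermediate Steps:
k = -155 (k = 2 - 1*157 = 2 - 157 = -155)
f(Y, H) = Y/12 (f(Y, H) = Y*(1/12) = Y/12)
C(n) = -206*n
p(Z, L) = 5/(204 - L) (p(Z, L) = 5/(-2 + (206 - L)) = 5/(204 - L))
(-22220 + C(k))/(p(f(5, 13), 210) + 15677) = (-22220 - 206*(-155))/(-5/(-204 + 210) + 15677) = (-22220 + 31930)/(-5/6 + 15677) = 9710/(-5*1/6 + 15677) = 9710/(-5/6 + 15677) = 9710/(94057/6) = 9710*(6/94057) = 58260/94057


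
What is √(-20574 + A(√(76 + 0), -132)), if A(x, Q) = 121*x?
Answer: √(-20574 + 242*√19) ≈ 139.71*I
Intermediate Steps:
√(-20574 + A(√(76 + 0), -132)) = √(-20574 + 121*√(76 + 0)) = √(-20574 + 121*√76) = √(-20574 + 121*(2*√19)) = √(-20574 + 242*√19)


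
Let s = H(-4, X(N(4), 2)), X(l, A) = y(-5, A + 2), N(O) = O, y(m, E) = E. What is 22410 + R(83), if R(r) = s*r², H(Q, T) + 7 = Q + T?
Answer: -25813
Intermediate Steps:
X(l, A) = 2 + A (X(l, A) = A + 2 = 2 + A)
H(Q, T) = -7 + Q + T (H(Q, T) = -7 + (Q + T) = -7 + Q + T)
s = -7 (s = -7 - 4 + (2 + 2) = -7 - 4 + 4 = -7)
R(r) = -7*r²
22410 + R(83) = 22410 - 7*83² = 22410 - 7*6889 = 22410 - 48223 = -25813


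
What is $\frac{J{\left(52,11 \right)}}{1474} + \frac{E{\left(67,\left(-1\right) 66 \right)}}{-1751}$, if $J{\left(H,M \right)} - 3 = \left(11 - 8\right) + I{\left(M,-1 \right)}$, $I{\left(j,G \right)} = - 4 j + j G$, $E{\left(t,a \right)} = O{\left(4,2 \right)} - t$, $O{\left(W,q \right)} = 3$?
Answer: $\frac{8537}{2580974} \approx 0.0033077$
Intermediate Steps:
$E{\left(t,a \right)} = 3 - t$
$I{\left(j,G \right)} = - 4 j + G j$
$J{\left(H,M \right)} = 6 - 5 M$ ($J{\left(H,M \right)} = 3 + \left(\left(11 - 8\right) + M \left(-4 - 1\right)\right) = 3 + \left(3 + M \left(-5\right)\right) = 3 - \left(-3 + 5 M\right) = 6 - 5 M$)
$\frac{J{\left(52,11 \right)}}{1474} + \frac{E{\left(67,\left(-1\right) 66 \right)}}{-1751} = \frac{6 - 55}{1474} + \frac{3 - 67}{-1751} = \left(6 - 55\right) \frac{1}{1474} + \left(3 - 67\right) \left(- \frac{1}{1751}\right) = \left(-49\right) \frac{1}{1474} - - \frac{64}{1751} = - \frac{49}{1474} + \frac{64}{1751} = \frac{8537}{2580974}$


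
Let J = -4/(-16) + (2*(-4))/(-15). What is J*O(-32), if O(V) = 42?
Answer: 329/10 ≈ 32.900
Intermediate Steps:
J = 47/60 (J = -4*(-1/16) - 8*(-1/15) = 1/4 + 8/15 = 47/60 ≈ 0.78333)
J*O(-32) = (47/60)*42 = 329/10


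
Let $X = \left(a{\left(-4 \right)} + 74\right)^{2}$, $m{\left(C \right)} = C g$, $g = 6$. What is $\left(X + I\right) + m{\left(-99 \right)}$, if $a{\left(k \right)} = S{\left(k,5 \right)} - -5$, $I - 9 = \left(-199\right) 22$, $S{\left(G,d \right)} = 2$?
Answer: $1598$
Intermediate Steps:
$m{\left(C \right)} = 6 C$ ($m{\left(C \right)} = C 6 = 6 C$)
$I = -4369$ ($I = 9 - 4378 = -4369$)
$a{\left(k \right)} = 7$ ($a{\left(k \right)} = 2 - -5 = 2 + 5 = 7$)
$X = 6561$ ($X = \left(7 + 74\right)^{2} = 81^{2} = 6561$)
$\left(X + I\right) + m{\left(-99 \right)} = \left(6561 - 4369\right) + 6 \left(-99\right) = 2192 - 594 = 1598$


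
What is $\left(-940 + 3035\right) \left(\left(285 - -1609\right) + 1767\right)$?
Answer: $7669795$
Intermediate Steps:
$\left(-940 + 3035\right) \left(\left(285 - -1609\right) + 1767\right) = 2095 \left(\left(285 + 1609\right) + 1767\right) = 2095 \left(1894 + 1767\right) = 2095 \cdot 3661 = 7669795$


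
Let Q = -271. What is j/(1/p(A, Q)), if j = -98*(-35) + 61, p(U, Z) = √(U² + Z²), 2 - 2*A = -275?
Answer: 3491*√370493/2 ≈ 1.0625e+6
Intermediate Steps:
A = 277/2 (A = 1 - ½*(-275) = 1 + 275/2 = 277/2 ≈ 138.50)
j = 3491 (j = 3430 + 61 = 3491)
j/(1/p(A, Q)) = 3491/(1/(√((277/2)² + (-271)²))) = 3491/(1/(√(76729/4 + 73441))) = 3491/(1/(√(370493/4))) = 3491/(1/(√370493/2)) = 3491/((2*√370493/370493)) = 3491*(√370493/2) = 3491*√370493/2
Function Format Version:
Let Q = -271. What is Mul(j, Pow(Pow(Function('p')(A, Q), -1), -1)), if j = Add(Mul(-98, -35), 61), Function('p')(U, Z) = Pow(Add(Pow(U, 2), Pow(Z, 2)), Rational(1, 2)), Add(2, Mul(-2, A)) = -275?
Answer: Mul(Rational(3491, 2), Pow(370493, Rational(1, 2))) ≈ 1.0625e+6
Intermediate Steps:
A = Rational(277, 2) (A = Add(1, Mul(Rational(-1, 2), -275)) = Add(1, Rational(275, 2)) = Rational(277, 2) ≈ 138.50)
j = 3491 (j = Add(3430, 61) = 3491)
Mul(j, Pow(Pow(Function('p')(A, Q), -1), -1)) = Mul(3491, Pow(Pow(Pow(Add(Pow(Rational(277, 2), 2), Pow(-271, 2)), Rational(1, 2)), -1), -1)) = Mul(3491, Pow(Pow(Pow(Add(Rational(76729, 4), 73441), Rational(1, 2)), -1), -1)) = Mul(3491, Pow(Pow(Pow(Rational(370493, 4), Rational(1, 2)), -1), -1)) = Mul(3491, Pow(Pow(Mul(Rational(1, 2), Pow(370493, Rational(1, 2))), -1), -1)) = Mul(3491, Pow(Mul(Rational(2, 370493), Pow(370493, Rational(1, 2))), -1)) = Mul(3491, Mul(Rational(1, 2), Pow(370493, Rational(1, 2)))) = Mul(Rational(3491, 2), Pow(370493, Rational(1, 2)))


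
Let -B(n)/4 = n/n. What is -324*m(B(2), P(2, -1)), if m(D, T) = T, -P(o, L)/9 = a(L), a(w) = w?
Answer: -2916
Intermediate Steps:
P(o, L) = -9*L
B(n) = -4 (B(n) = -4*n/n = -4*1 = -4)
-324*m(B(2), P(2, -1)) = -(-2916)*(-1) = -324*9 = -2916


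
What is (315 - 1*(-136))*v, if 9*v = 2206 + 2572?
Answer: 2154878/9 ≈ 2.3943e+5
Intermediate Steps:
v = 4778/9 (v = (2206 + 2572)/9 = (⅑)*4778 = 4778/9 ≈ 530.89)
(315 - 1*(-136))*v = (315 - 1*(-136))*(4778/9) = (315 + 136)*(4778/9) = 451*(4778/9) = 2154878/9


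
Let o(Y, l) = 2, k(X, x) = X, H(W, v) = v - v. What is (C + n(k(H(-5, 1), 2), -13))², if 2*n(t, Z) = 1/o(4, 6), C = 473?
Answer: 3583449/16 ≈ 2.2397e+5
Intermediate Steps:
H(W, v) = 0
n(t, Z) = ¼ (n(t, Z) = (½)/2 = (½)*(½) = ¼)
(C + n(k(H(-5, 1), 2), -13))² = (473 + ¼)² = (1893/4)² = 3583449/16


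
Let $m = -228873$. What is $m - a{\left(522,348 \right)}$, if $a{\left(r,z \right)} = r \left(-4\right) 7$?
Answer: $-214257$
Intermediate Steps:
$a{\left(r,z \right)} = - 28 r$ ($a{\left(r,z \right)} = - 4 r 7 = - 28 r$)
$m - a{\left(522,348 \right)} = -228873 - \left(-28\right) 522 = -228873 - -14616 = -228873 + 14616 = -214257$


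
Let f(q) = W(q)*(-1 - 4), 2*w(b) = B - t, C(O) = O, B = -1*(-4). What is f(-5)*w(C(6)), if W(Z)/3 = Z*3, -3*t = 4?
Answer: 600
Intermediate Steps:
t = -4/3 (t = -⅓*4 = -4/3 ≈ -1.3333)
B = 4
w(b) = 8/3 (w(b) = (4 - 1*(-4/3))/2 = (4 + 4/3)/2 = (½)*(16/3) = 8/3)
W(Z) = 9*Z (W(Z) = 3*(Z*3) = 3*(3*Z) = 9*Z)
f(q) = -45*q (f(q) = (9*q)*(-1 - 4) = (9*q)*(-5) = -45*q)
f(-5)*w(C(6)) = -45*(-5)*(8/3) = 225*(8/3) = 600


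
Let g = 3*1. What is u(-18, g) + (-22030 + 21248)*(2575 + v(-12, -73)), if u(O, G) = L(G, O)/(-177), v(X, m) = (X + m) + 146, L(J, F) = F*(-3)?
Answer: -121619786/59 ≈ -2.0614e+6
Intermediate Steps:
L(J, F) = -3*F
g = 3
v(X, m) = 146 + X + m
u(O, G) = O/59 (u(O, G) = -3*O/(-177) = -3*O*(-1/177) = O/59)
u(-18, g) + (-22030 + 21248)*(2575 + v(-12, -73)) = (1/59)*(-18) + (-22030 + 21248)*(2575 + (146 - 12 - 73)) = -18/59 - 782*(2575 + 61) = -18/59 - 782*2636 = -18/59 - 2061352 = -121619786/59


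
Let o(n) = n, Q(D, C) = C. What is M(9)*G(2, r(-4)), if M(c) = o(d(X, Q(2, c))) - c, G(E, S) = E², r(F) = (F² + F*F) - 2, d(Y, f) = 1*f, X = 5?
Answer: 0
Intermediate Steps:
d(Y, f) = f
r(F) = -2 + 2*F² (r(F) = (F² + F²) - 2 = 2*F² - 2 = -2 + 2*F²)
M(c) = 0 (M(c) = c - c = 0)
M(9)*G(2, r(-4)) = 0*2² = 0*4 = 0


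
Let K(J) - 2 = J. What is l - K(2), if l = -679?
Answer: -683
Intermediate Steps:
K(J) = 2 + J
l - K(2) = -679 - (2 + 2) = -679 - 1*4 = -679 - 4 = -683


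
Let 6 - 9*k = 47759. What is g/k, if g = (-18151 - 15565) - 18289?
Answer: 468045/47753 ≈ 9.8014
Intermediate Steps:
k = -47753/9 (k = ⅔ - ⅑*47759 = ⅔ - 47759/9 = -47753/9 ≈ -5305.9)
g = -52005 (g = -33716 - 18289 = -52005)
g/k = -52005/(-47753/9) = -52005*(-9/47753) = 468045/47753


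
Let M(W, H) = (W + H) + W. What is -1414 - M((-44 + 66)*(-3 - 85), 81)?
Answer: 2377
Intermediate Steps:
M(W, H) = H + 2*W (M(W, H) = (H + W) + W = H + 2*W)
-1414 - M((-44 + 66)*(-3 - 85), 81) = -1414 - (81 + 2*((-44 + 66)*(-3 - 85))) = -1414 - (81 + 2*(22*(-88))) = -1414 - (81 + 2*(-1936)) = -1414 - (81 - 3872) = -1414 - 1*(-3791) = -1414 + 3791 = 2377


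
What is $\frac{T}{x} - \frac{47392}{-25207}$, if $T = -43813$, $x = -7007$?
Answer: $\frac{205005}{25207} \approx 8.1329$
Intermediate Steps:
$\frac{T}{x} - \frac{47392}{-25207} = - \frac{43813}{-7007} - \frac{47392}{-25207} = \left(-43813\right) \left(- \frac{1}{7007}\right) - - \frac{47392}{25207} = \frac{569}{91} + \frac{47392}{25207} = \frac{205005}{25207}$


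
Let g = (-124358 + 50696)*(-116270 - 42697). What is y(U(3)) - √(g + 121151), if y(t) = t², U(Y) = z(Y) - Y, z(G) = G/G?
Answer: 4 - √11709948305 ≈ -1.0821e+5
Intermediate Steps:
z(G) = 1
g = 11709827154 (g = -73662*(-158967) = 11709827154)
U(Y) = 1 - Y
y(U(3)) - √(g + 121151) = (1 - 1*3)² - √(11709827154 + 121151) = (1 - 3)² - √11709948305 = (-2)² - √11709948305 = 4 - √11709948305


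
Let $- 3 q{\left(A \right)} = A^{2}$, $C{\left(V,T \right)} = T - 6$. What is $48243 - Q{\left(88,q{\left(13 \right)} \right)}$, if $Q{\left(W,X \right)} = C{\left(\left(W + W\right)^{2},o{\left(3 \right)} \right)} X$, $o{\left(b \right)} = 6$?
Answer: $48243$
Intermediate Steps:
$C{\left(V,T \right)} = -6 + T$ ($C{\left(V,T \right)} = T - 6 = -6 + T$)
$q{\left(A \right)} = - \frac{A^{2}}{3}$
$Q{\left(W,X \right)} = 0$ ($Q{\left(W,X \right)} = \left(-6 + 6\right) X = 0 X = 0$)
$48243 - Q{\left(88,q{\left(13 \right)} \right)} = 48243 - 0 = 48243 + 0 = 48243$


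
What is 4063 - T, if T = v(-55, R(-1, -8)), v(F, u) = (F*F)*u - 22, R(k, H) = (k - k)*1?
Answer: 4085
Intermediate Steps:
R(k, H) = 0 (R(k, H) = 0*1 = 0)
v(F, u) = -22 + u*F² (v(F, u) = F²*u - 22 = u*F² - 22 = -22 + u*F²)
T = -22 (T = -22 + 0*(-55)² = -22 + 0*3025 = -22 + 0 = -22)
4063 - T = 4063 - 1*(-22) = 4063 + 22 = 4085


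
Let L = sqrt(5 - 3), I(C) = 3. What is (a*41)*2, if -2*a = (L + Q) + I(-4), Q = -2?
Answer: -41 - 41*sqrt(2) ≈ -98.983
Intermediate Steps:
L = sqrt(2) ≈ 1.4142
a = -1/2 - sqrt(2)/2 (a = -((sqrt(2) - 2) + 3)/2 = -((-2 + sqrt(2)) + 3)/2 = -(1 + sqrt(2))/2 = -1/2 - sqrt(2)/2 ≈ -1.2071)
(a*41)*2 = ((-1/2 - sqrt(2)/2)*41)*2 = (-41/2 - 41*sqrt(2)/2)*2 = -41 - 41*sqrt(2)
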